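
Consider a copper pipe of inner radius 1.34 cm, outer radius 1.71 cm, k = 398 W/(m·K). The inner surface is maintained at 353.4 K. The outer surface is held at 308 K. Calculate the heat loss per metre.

Q' = 466 kW/m

Q' = 2πk·ΔT/ln(r₂/r₁) = 2π × 398 × 45.4 / ln(0.0171/0.0134) = 4.66×10^5 W/m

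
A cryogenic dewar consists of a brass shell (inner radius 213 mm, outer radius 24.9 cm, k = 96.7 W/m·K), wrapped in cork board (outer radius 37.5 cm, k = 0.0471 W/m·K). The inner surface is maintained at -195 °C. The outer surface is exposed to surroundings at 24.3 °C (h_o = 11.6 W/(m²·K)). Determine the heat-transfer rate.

Series thermal resistances, inner to outer:
  R_brass = (1/0.213 − 1/0.249)/(4πk) = 0.6788/(4π·96.7) = 5.586×10^-4 K/W
  R_cork board = (1/0.249 − 1/0.375)/(4πk) = 1.349/(4π·0.0471) = 2.280 K/W
  R_conv,out = 1/(4πr²h) = 1/(4π·0.375²·11.6) = 0.04878 K/W
ΣR = 5.586×10^-4 + 2.280 + 0.04878 = 2.329 K/W
Q = ΔT/ΣR = (-195 °C − 24.3 °C)/2.329 = -94.2 W
(Negative Q ⇒ heat flows inward; heat gain = 94.2 W.)

Q = 94.2 W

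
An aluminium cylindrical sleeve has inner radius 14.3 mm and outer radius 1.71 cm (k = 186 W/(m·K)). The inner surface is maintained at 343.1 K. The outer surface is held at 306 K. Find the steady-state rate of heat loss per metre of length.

Q' = 242 kW/m

Q' = 2πk·ΔT/ln(r₂/r₁) = 2π × 186 × 37.1 / ln(0.0171/0.0143) = 2.42×10^5 W/m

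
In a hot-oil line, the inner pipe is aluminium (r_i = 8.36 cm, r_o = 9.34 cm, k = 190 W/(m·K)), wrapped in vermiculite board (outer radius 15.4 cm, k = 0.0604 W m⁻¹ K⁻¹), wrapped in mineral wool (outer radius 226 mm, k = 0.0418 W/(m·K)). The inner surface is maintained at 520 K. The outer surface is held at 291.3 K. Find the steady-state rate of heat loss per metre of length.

Series thermal resistances, inner to outer:
  R'_aluminium = ln(0.0934/0.0836)/(2πk) = 0.1108/(2π·190) = 9.285×10^-5 m·K/W
  R'_vermiculite board = ln(0.154/0.0934)/(2πk) = 0.5001/(2π·0.0604) = 1.318 m·K/W
  R'_mineral wool = ln(0.226/0.154)/(2πk) = 0.3836/(2π·0.0418) = 1.461 m·K/W
ΣR = 9.285×10^-5 + 1.318 + 1.461 = 2.779 m·K/W
Q' = ΔT/ΣR = (520 K − 291.3 K)/2.779 = 82.3 W/m

Q' = 82.3 W/m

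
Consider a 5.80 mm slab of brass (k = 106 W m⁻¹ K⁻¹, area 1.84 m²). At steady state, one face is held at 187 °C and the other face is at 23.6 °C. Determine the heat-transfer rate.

Q = kA·ΔT/L = 106 × 1.84 × |187 °C − 23.6 °C| / 0.00580 = 5.49×10^6 W

Q = 5490 kW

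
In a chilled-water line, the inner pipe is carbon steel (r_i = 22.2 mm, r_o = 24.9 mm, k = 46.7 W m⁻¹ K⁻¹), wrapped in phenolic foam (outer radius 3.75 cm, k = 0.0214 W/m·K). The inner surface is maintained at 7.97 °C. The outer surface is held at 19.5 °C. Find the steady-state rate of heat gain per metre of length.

Treat each layer as a resistance in series:
  R'_carbon steel = ln(0.0249/0.0222)/(2πk) = 0.1148/(2π·46.7) = 3.912×10^-4 m·K/W
  R'_phenolic foam = ln(0.0375/0.0249)/(2πk) = 0.4095/(2π·0.0214) = 3.045 m·K/W
ΣR = 3.912×10^-4 + 3.045 = 3.045 m·K/W
Q' = ΔT/ΣR = (7.97 °C − 19.5 °C)/3.045 = -3.79 W/m
(Negative Q' ⇒ heat flows inward; heat gain = 3.79 W/m.)

Q' = 3.79 W/m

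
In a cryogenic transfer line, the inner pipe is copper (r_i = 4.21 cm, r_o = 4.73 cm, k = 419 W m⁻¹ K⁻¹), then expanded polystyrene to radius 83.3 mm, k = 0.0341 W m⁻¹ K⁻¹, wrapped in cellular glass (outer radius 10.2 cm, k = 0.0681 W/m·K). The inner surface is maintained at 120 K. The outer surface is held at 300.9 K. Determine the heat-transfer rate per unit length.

Treat each layer as a resistance in series:
  R'_copper = ln(0.0473/0.0421)/(2πk) = 0.1165/(2π·419) = 4.424×10^-5 m·K/W
  R'_expanded polystyrene = ln(0.0833/0.0473)/(2πk) = 0.5659/(2π·0.0341) = 2.641 m·K/W
  R'_cellular glass = ln(0.102/0.0833)/(2πk) = 0.2025/(2π·0.0681) = 0.4733 m·K/W
ΣR = 4.424×10^-5 + 2.641 + 0.4733 = 3.114 m·K/W
Q' = ΔT/ΣR = (120 K − 300.9 K)/3.114 = -58.1 W/m
(Negative Q' ⇒ heat flows inward; heat gain = 58.1 W/m.)

Q' = 58.1 W/m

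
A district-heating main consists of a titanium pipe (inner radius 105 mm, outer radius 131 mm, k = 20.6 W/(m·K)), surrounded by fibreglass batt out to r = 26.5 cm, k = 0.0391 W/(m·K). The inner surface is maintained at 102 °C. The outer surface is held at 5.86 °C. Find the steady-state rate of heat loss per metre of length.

Q' = 33.5 W/m

Resistance network (inner→outer):
  R'_titanium = ln(0.131/0.105)/(2πk) = 0.2212/(2π·20.6) = 0.001709 m·K/W
  R'_fibreglass batt = ln(0.265/0.131)/(2πk) = 0.7045/(2π·0.0391) = 2.868 m·K/W
ΣR = 0.001709 + 2.868 = 2.870 m·K/W
Q' = ΔT/ΣR = (102 °C − 5.86 °C)/2.870 = 33.5 W/m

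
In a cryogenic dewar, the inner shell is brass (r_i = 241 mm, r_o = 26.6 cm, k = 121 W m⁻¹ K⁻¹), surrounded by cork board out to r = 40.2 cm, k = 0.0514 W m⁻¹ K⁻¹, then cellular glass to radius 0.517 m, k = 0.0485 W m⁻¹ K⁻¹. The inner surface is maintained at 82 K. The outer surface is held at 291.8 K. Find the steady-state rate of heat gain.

Q = 72.9 W

Resistance network (inner→outer):
  R_brass = (1/0.241 − 1/0.266)/(4πk) = 0.3900/(4π·121) = 2.565×10^-4 K/W
  R_cork board = (1/0.266 − 1/0.402)/(4πk) = 1.272/(4π·0.0514) = 1.969 K/W
  R_cellular glass = (1/0.402 − 1/0.517)/(4πk) = 0.5533/(4π·0.0485) = 0.9079 K/W
ΣR = 2.565×10^-4 + 1.969 + 0.9079 = 2.877 K/W
Q = ΔT/ΣR = (82 K − 291.8 K)/2.877 = -72.9 W
(Negative Q ⇒ heat flows inward; heat gain = 72.9 W.)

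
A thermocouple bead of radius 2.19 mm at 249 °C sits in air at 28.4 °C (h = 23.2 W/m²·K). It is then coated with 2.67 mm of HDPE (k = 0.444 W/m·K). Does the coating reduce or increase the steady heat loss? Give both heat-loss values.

Critical radius for a sphere: r_cr = 2k/h = 0.0383 m = 3.83 cm.
Outer radius after coating: r₂ = 0.00219 + 0.00267 = 0.00486 m.
Since r₁ < r_cr and r₂ ≤ r_cr, the coating moves toward the maximum at r_cr — heat loss rises.
Bare: R = 1/(4πr₁²h) = 715.2 K/W; Q = 220.6/715.2 = 0.308 W.
Coated: R = R_cond + R_conv = 190.2 K/W; Q = 220.6/190.2 = 1.16 W.

increases: 0.308 → 1.16 W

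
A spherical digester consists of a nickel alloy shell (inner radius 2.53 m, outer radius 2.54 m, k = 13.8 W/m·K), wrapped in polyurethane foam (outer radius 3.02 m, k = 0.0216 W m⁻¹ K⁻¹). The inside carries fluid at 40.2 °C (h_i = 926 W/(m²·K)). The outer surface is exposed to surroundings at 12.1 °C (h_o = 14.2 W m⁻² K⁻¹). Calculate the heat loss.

Q = 122 W

Treat each layer as a resistance in series:
  R_conv,in = 1/(4πr²h) = 1/(4π·2.53²·926) = 1.343×10^-5 K/W
  R_nickel alloy = (1/2.53 − 1/2.54)/(4πk) = 0.001556/(4π·13.8) = 8.973×10^-6 K/W
  R_polyurethane foam = (1/2.54 − 1/3.02)/(4πk) = 0.06257/(4π·0.0216) = 0.2305 K/W
  R_conv,out = 1/(4πr²h) = 1/(4π·3.02²·14.2) = 6.145×10^-4 K/W
ΣR = 1.343×10^-5 + 8.973×10^-6 + 0.2305 + 6.145×10^-4 = 0.2311 K/W
Q = ΔT/ΣR = (40.2 °C − 12.1 °C)/0.2311 = 122 W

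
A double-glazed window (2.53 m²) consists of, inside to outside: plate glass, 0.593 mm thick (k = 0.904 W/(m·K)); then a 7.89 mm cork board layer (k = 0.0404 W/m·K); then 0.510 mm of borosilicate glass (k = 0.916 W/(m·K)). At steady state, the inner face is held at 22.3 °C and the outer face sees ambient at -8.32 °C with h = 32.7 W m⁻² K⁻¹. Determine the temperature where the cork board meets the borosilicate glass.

Series thermal resistances, inner to outer:
  R_plate glass = L/(kA) = 5.93×10^-4/(0.904·2.53) = 2.593×10^-4 K/W
  R_cork board = L/(kA) = 0.00789/(0.0404·2.53) = 0.07719 K/W
  R_borosilicate glass = L/(kA) = 5.10×10^-4/(0.916·2.53) = 2.201×10^-4 K/W
  R_conv,out = 1/(hA) = 1/(32.7·2.53) = 0.01209 K/W
ΣR = 2.593×10^-4 + 0.07719 + 2.201×10^-4 + 0.01209 = 0.08976 K/W
Q = ΔT/ΣR = (22.3 °C − -8.32 °C)/0.08976 = 341.1 W
From the inner boundary to the cork board/borosilicate glass interface, ΣR_partial = 0.07745 K/W.
T_interface = T_in − Q·ΣR_partial = 22.3 °C − (341.1)(0.07745) = -4.12 °C

T = -4.12 °C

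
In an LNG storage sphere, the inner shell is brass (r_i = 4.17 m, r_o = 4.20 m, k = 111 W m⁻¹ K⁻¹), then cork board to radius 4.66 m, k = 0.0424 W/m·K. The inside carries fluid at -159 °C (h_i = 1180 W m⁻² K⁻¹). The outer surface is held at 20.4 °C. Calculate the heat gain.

Series thermal resistances, inner to outer:
  R_conv,in = 1/(4πr²h) = 1/(4π·4.17²·1180) = 3.878×10^-6 K/W
  R_brass = (1/4.17 − 1/4.20)/(4πk) = 0.001713/(4π·111) = 1.228×10^-6 K/W
  R_cork board = (1/4.20 − 1/4.66)/(4πk) = 0.02350/(4π·0.0424) = 0.04411 K/W
ΣR = 3.878×10^-6 + 1.228×10^-6 + 0.04411 = 0.04412 K/W
Q = ΔT/ΣR = (-159 °C − 20.4 °C)/0.04412 = -4070 W
(Negative Q ⇒ heat flows inward; heat gain = 4070 W.)

Q = 4070 W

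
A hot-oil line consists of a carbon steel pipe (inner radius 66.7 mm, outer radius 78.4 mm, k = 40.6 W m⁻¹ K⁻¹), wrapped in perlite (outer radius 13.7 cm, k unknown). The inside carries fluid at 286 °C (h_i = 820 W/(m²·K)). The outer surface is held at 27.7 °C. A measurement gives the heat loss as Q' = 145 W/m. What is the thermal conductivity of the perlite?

k = 0.0500 W/m·K

ΣR = ΔT/Q' = |286 − 27.7|/145 = 1.781 m·K/W
Known resistances:
  R'_conv,in = 1/(2πr h) = 1/(2π·0.0667·820) = 0.002910 m·K/W
  R'_carbon steel = ln(0.0784/0.0667)/(2πk) = 0.1616/(2π·40.6) = 6.336×10^-4 m·K/W
R_perlite = ΣR − ΣR_known = 1.781 − 0.003544 = 1.777 m·K/W
ln(r₂/r₁)/(2πk) = 1.777 ⇒ k = 0.5582/(2π·1.777) = 0.0500 W/m·K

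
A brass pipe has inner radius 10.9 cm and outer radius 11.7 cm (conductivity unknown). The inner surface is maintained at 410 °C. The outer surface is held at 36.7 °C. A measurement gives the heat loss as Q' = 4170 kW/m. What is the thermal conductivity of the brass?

ΣR = ΔT/Q' = |410 − 36.7|/4.17×10^6 = 8.952×10^-5 m·K/W
ln(r₂/r₁)/(2πk) = 8.952×10^-5 ⇒ k = 0.07083/(2π·8.952×10^-5) = 126 W/m·K

k = 126 W/m·K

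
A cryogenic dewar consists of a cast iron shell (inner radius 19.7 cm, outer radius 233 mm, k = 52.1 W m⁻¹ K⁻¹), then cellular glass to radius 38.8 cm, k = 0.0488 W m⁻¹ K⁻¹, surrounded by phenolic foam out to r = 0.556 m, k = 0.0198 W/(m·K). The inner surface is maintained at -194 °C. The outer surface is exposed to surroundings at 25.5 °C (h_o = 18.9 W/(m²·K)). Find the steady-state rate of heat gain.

Q = 36.9 W

Resistance network (inner→outer):
  R_cast iron = (1/0.197 − 1/0.233)/(4πk) = 0.7843/(4π·52.1) = 0.001198 K/W
  R_cellular glass = (1/0.233 − 1/0.388)/(4πk) = 1.715/(4π·0.0488) = 2.796 K/W
  R_phenolic foam = (1/0.388 − 1/0.556)/(4πk) = 0.7788/(4π·0.0198) = 3.130 K/W
  R_conv,out = 1/(4πr²h) = 1/(4π·0.556²·18.9) = 0.01362 K/W
ΣR = 0.001198 + 2.796 + 3.130 + 0.01362 = 5.941 K/W
Q = ΔT/ΣR = (-194 °C − 25.5 °C)/5.941 = -36.9 W
(Negative Q ⇒ heat flows inward; heat gain = 36.9 W.)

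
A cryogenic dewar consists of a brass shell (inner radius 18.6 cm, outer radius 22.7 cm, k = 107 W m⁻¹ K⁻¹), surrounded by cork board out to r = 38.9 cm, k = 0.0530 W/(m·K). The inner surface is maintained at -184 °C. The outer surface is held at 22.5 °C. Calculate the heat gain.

Q = 74.9 W

Resistance network (inner→outer):
  R_brass = (1/0.186 − 1/0.227)/(4πk) = 0.9711/(4π·107) = 7.222×10^-4 K/W
  R_cork board = (1/0.227 − 1/0.389)/(4πk) = 1.835/(4π·0.0530) = 2.755 K/W
ΣR = 7.222×10^-4 + 2.755 = 2.756 K/W
Q = ΔT/ΣR = (-184 °C − 22.5 °C)/2.756 = -74.9 W
(Negative Q ⇒ heat flows inward; heat gain = 74.9 W.)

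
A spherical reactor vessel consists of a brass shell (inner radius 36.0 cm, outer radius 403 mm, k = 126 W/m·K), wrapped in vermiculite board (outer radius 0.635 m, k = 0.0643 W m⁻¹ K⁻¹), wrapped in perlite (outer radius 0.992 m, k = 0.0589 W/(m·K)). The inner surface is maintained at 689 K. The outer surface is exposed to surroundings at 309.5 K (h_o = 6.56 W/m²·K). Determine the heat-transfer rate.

Q = 200 W

Series thermal resistances, inner to outer:
  R_brass = (1/0.360 − 1/0.403)/(4πk) = 0.2964/(4π·126) = 1.872×10^-4 K/W
  R_vermiculite board = (1/0.403 − 1/0.635)/(4πk) = 0.9066/(4π·0.0643) = 1.122 K/W
  R_perlite = (1/0.635 − 1/0.992)/(4πk) = 0.5667/(4π·0.0589) = 0.7657 K/W
  R_conv,out = 1/(4πr²h) = 1/(4π·0.992²·6.56) = 0.01233 K/W
ΣR = 1.872×10^-4 + 1.122 + 0.7657 + 0.01233 = 1.900 K/W
Q = ΔT/ΣR = (689 K − 309.5 K)/1.900 = 200 W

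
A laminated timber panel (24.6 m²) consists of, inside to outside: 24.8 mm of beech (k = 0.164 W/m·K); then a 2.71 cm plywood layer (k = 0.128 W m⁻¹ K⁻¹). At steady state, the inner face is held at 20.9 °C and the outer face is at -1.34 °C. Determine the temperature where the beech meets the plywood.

T = 11.6 °C

Treat each layer as a resistance in series:
  R_beech = L/(kA) = 0.0248/(0.164·24.6) = 0.006147 K/W
  R_plywood = L/(kA) = 0.0271/(0.128·24.6) = 0.008606 K/W
ΣR = 0.006147 + 0.008606 = 0.01475 K/W
Q = ΔT/ΣR = (20.9 °C − -1.34 °C)/0.01475 = 1508 W
From the inner boundary to the beech/plywood interface, ΣR_partial = 0.006147 K/W.
T_interface = T_in − Q·ΣR_partial = 20.9 °C − (1508)(0.006147) = 11.6 °C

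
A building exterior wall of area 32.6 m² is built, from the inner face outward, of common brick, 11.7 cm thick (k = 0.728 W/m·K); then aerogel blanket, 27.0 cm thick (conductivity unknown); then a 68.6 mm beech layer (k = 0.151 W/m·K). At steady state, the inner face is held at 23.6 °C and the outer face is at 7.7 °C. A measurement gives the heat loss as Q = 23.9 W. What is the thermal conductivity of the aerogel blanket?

k = 0.0128 W/m·K

ΣR = ΔT/Q = |23.6 − 7.7|/23.9 = 0.6653 K/W
Known resistances:
  R_common brick = L/(kA) = 0.117/(0.728·32.6) = 0.004930 K/W
  R_beech = L/(kA) = 0.0686/(0.151·32.6) = 0.01394 K/W
R_aerogel blanket = ΣR − ΣR_known = 0.6653 − 0.01887 = 0.6464 K/W
L/(kA) = 0.6464 ⇒ k = 0.270/(0.6464·32.6) = 0.0128 W/m·K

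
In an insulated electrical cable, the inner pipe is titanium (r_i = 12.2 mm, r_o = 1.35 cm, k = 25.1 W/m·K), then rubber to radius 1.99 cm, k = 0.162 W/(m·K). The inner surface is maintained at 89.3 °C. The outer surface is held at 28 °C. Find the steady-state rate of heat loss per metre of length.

Q' = 161 W/m

Treat each layer as a resistance in series:
  R'_titanium = ln(0.0135/0.0122)/(2πk) = 0.1013/(2π·25.1) = 6.420×10^-4 m·K/W
  R'_rubber = ln(0.0199/0.0135)/(2πk) = 0.3880/(2π·0.162) = 0.3812 m·K/W
ΣR = 6.420×10^-4 + 0.3812 = 0.3818 m·K/W
Q' = ΔT/ΣR = (89.3 °C − 28 °C)/0.3818 = 161 W/m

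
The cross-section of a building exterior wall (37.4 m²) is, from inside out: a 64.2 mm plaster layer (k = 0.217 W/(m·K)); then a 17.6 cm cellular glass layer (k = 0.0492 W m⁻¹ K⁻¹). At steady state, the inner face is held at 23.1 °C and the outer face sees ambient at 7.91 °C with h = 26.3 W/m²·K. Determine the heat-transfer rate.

Q = 145 W

Series thermal resistances, inner to outer:
  R_plaster = L/(kA) = 0.0642/(0.217·37.4) = 0.007910 K/W
  R_cellular glass = L/(kA) = 0.176/(0.0492·37.4) = 0.09565 K/W
  R_conv,out = 1/(hA) = 1/(26.3·37.4) = 0.001017 K/W
ΣR = 0.007910 + 0.09565 + 0.001017 = 0.1046 K/W
Q = ΔT/ΣR = (23.1 °C − 7.91 °C)/0.1046 = 145 W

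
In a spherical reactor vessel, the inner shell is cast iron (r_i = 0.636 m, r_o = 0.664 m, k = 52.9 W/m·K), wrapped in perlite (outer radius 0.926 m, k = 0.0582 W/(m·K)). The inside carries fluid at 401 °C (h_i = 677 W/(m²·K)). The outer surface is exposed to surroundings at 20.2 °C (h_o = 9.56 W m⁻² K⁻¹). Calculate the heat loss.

Series thermal resistances, inner to outer:
  R_conv,in = 1/(4πr²h) = 1/(4π·0.636²·677) = 2.906×10^-4 K/W
  R_cast iron = (1/0.636 − 1/0.664)/(4πk) = 0.06630/(4π·52.9) = 9.974×10^-5 K/W
  R_perlite = (1/0.664 − 1/0.926)/(4πk) = 0.4261/(4π·0.0582) = 0.5826 K/W
  R_conv,out = 1/(4πr²h) = 1/(4π·0.926²·9.56) = 0.009708 K/W
ΣR = 2.906×10^-4 + 9.974×10^-5 + 0.5826 + 0.009708 = 0.5927 K/W
Q = ΔT/ΣR = (401 °C − 20.2 °C)/0.5927 = 642 W

Q = 642 W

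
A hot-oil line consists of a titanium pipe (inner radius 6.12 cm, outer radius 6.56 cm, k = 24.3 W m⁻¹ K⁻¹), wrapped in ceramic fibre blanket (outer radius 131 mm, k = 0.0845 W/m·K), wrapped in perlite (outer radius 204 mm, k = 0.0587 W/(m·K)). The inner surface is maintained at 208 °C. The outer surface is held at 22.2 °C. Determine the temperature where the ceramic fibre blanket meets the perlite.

T = 111 °C

Resistance network (inner→outer):
  R'_titanium = ln(0.0656/0.0612)/(2πk) = 0.06943/(2π·24.3) = 4.547×10^-4 m·K/W
  R'_ceramic fibre blanket = ln(0.131/0.0656)/(2πk) = 0.6916/(2π·0.0845) = 1.303 m·K/W
  R'_perlite = ln(0.204/0.131)/(2πk) = 0.4429/(2π·0.0587) = 1.201 m·K/W
ΣR = 4.547×10^-4 + 1.303 + 1.201 = 2.504 m·K/W
Q' = ΔT/ΣR = (208 °C − 22.2 °C)/2.504 = 74.20 W/m
From the inner boundary to the ceramic fibre blanket/perlite interface, ΣR_partial = 1.303 m·K/W.
T_interface = T_in − Q'·ΣR_partial = 208 °C − (74.20)(1.303) = 111 °C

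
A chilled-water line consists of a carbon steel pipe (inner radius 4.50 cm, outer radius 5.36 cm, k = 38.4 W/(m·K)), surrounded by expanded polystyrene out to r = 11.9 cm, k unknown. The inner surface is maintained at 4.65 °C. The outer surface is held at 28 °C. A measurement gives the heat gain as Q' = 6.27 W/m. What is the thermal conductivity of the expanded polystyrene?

k = 0.0341 W/m·K

ΣR = ΔT/Q' = |4.65 − 28|/6.27 = 3.724 m·K/W
Known resistances:
  R'_carbon steel = ln(0.0536/0.0450)/(2πk) = 0.1749/(2π·38.4) = 7.248×10^-4 m·K/W
R_expanded polystyrene = ΣR − ΣR_known = 3.724 − 7.248×10^-4 = 3.723 m·K/W
ln(r₂/r₁)/(2πk) = 3.723 ⇒ k = 0.7976/(2π·3.723) = 0.0341 W/m·K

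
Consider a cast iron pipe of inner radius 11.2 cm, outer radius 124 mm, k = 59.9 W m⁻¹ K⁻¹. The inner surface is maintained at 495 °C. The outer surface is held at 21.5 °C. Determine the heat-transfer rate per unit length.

Q' = 2πk·ΔT/ln(r₂/r₁) = 2π × 59.9 × 473.5 / ln(0.124/0.112) = 1.75×10^6 W/m

Q' = 1.75×10^6 W/m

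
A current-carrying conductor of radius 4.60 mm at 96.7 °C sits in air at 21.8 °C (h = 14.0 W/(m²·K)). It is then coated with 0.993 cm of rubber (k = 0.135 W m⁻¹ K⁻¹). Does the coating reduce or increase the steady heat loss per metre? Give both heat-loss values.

increases: 30.3 → 35.0 W/m

Critical radius for a cylinder: r_cr = k/h = 0.00964 m = 0.964 cm.
Outer radius after coating: r₂ = 0.00460 + 0.00993 = 0.01453 m.
r₁ < r_cr < r₂: heat loss rises to a maximum at r_cr then falls. Whether the coating helps depends on whether Q(r₂) has dropped back below Q(r₁).
Bare: R = 1/(2πr₁h) = 2.471 m·K/W; Q = 74.9/2.471 = 30.3 W/m.
Coated: R = R_cond + R_conv = 2.138 m·K/W; Q = 74.9/2.138 = 35.0 W/m.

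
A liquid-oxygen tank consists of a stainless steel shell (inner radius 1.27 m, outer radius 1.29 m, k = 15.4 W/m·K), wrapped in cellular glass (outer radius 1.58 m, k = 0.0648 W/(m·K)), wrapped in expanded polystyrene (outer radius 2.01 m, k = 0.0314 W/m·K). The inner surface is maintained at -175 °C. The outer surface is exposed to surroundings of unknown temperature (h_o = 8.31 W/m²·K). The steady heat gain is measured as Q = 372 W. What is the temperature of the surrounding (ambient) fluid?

Sum the resistances:
  R_stainless steel = (1/1.27 − 1/1.29)/(4πk) = 0.01221/(4π·15.4) = 6.308×10^-5 K/W
  R_cellular glass = (1/1.29 − 1/1.58)/(4πk) = 0.1423/(4π·0.0648) = 0.1747 K/W
  R_expanded polystyrene = (1/1.58 − 1/2.01)/(4πk) = 0.1354/(4π·0.0314) = 0.3431 K/W
  R_conv,out = 1/(4πr²h) = 1/(4π·2.01²·8.31) = 0.002370 K/W
ΣR = 0.5203 K/W
ΔT = Q·ΣR = 372 × 0.5203 = 193.6 K
Heat flows inward, so T_out = T_in + ΔT = -175 + 193.6 = 18.6 °C

T_out = 18.6 °C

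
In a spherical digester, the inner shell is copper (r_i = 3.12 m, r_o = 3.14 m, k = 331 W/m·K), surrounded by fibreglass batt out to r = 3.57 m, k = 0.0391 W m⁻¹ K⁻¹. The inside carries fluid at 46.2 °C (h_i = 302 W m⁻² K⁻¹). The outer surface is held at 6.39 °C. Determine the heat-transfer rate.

Treat each layer as a resistance in series:
  R_conv,in = 1/(4πr²h) = 1/(4π·3.12²·302) = 2.707×10^-5 K/W
  R_copper = (1/3.12 − 1/3.14)/(4πk) = 0.002041/(4π·331) = 4.908×10^-7 K/W
  R_fibreglass batt = (1/3.14 − 1/3.57)/(4πk) = 0.03836/(4π·0.0391) = 0.07807 K/W
ΣR = 2.707×10^-5 + 4.908×10^-7 + 0.07807 = 0.07810 K/W
Q = ΔT/ΣR = (46.2 °C − 6.39 °C)/0.07810 = 510 W

Q = 510 W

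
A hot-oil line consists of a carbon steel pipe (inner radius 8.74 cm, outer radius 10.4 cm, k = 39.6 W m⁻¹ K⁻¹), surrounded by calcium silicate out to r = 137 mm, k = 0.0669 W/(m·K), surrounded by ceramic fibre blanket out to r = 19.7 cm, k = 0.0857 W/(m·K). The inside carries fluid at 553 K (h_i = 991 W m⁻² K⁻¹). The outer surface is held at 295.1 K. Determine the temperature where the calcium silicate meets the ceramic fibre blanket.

T = 426 K

Series thermal resistances, inner to outer:
  R'_conv,in = 1/(2πr h) = 1/(2π·0.0874·991) = 0.001838 m·K/W
  R'_carbon steel = ln(0.104/0.0874)/(2πk) = 0.1739/(2π·39.6) = 6.989×10^-4 m·K/W
  R'_calcium silicate = ln(0.137/0.104)/(2πk) = 0.2756/(2π·0.0669) = 0.6556 m·K/W
  R'_ceramic fibre blanket = ln(0.197/0.137)/(2πk) = 0.3632/(2π·0.0857) = 0.6745 m·K/W
ΣR = 0.001838 + 6.989×10^-4 + 0.6556 + 0.6745 = 1.333 m·K/W
Q' = ΔT/ΣR = (553 K − 295.1 K)/1.333 = 193.5 W/m
From the inner boundary to the calcium silicate/ceramic fibre blanket interface, ΣR_partial = 0.6581 m·K/W.
T_interface = T_in − Q'·ΣR_partial = 553 K − (193.5)(0.6581) = 426 K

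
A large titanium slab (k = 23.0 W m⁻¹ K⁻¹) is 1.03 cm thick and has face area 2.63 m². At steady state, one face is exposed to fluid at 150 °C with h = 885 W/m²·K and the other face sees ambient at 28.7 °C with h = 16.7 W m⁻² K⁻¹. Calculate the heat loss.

Resistance network (inner→outer):
  R_conv,in = 1/(hA) = 1/(885·2.63) = 4.296×10^-4 K/W
  R_titanium = L/(kA) = 0.0103/(23.0·2.63) = 1.703×10^-4 K/W
  R_conv,out = 1/(hA) = 1/(16.7·2.63) = 0.02277 K/W
ΣR = 4.296×10^-4 + 1.703×10^-4 + 0.02277 = 0.02337 K/W
Q = ΔT/ΣR = (150 °C − 28.7 °C)/0.02337 = 5190 W

Q = 5190 W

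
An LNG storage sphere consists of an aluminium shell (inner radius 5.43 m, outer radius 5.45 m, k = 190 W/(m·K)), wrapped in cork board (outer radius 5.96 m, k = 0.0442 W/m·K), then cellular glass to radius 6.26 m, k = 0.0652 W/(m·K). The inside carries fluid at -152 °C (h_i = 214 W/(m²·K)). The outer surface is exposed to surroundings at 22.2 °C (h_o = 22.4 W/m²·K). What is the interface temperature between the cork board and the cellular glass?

T = -23.0 °C

Series thermal resistances, inner to outer:
  R_conv,in = 1/(4πr²h) = 1/(4π·5.43²·214) = 1.261×10^-5 K/W
  R_aluminium = (1/5.43 − 1/5.45)/(4πk) = 6.758×10^-4/(4π·190) = 2.831×10^-7 K/W
  R_cork board = (1/5.45 − 1/5.96)/(4πk) = 0.01570/(4π·0.0442) = 0.02827 K/W
  R_cellular glass = (1/5.96 − 1/6.26)/(4πk) = 0.008041/(4π·0.0652) = 0.009814 K/W
  R_conv,out = 1/(4πr²h) = 1/(4π·6.26²·22.4) = 9.066×10^-5 K/W
ΣR = 1.261×10^-5 + 2.831×10^-7 + 0.02827 + 0.009814 + 9.066×10^-5 = 0.03819 K/W
Q = ΔT/ΣR = (-152 °C − 22.2 °C)/0.03819 = -4561 W
From the inner boundary to the cork board/cellular glass interface, ΣR_partial = 0.02828 K/W.
T_interface = T_in − Q·ΣR_partial = -152 °C − (-4561)(0.02828) = -23.0 °C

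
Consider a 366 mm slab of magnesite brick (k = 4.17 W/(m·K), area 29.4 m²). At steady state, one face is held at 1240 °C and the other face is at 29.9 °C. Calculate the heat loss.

Q = kA·ΔT/L = 4.17 × 29.4 × |1240 °C − 29.9 °C| / 0.366 = 4.05×10^5 W

Q = 405 kW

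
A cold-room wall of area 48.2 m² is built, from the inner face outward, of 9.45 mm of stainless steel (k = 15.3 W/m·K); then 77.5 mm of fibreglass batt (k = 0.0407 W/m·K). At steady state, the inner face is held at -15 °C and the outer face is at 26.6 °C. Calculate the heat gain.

Q = 1050 W

Series thermal resistances, inner to outer:
  R_stainless steel = L/(kA) = 0.00945/(15.3·48.2) = 1.281×10^-5 K/W
  R_fibreglass batt = L/(kA) = 0.0775/(0.0407·48.2) = 0.03951 K/W
ΣR = 1.281×10^-5 + 0.03951 = 0.03952 K/W
Q = ΔT/ΣR = (-15 °C − 26.6 °C)/0.03952 = -1050 W
(Negative Q ⇒ heat flows inward; heat gain = 1050 W.)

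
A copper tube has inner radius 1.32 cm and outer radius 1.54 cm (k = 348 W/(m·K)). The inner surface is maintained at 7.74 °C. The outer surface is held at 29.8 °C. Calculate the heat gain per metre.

Q' = 2πk·ΔT/ln(r₂/r₁) = 2π × 348 × 22.06 / ln(0.0154/0.0132) = 3.13×10^5 W/m

Q' = 313 kW/m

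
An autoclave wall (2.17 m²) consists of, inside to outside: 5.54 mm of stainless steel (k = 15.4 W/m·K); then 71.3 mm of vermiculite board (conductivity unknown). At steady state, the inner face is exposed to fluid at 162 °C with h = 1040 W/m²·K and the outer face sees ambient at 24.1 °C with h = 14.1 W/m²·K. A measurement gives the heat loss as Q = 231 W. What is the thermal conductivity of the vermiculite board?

ΣR = ΔT/Q = |162 − 24.1|/231 = 0.5970 K/W
Known resistances:
  R_conv,in = 1/(hA) = 1/(1040·2.17) = 4.431×10^-4 K/W
  R_stainless steel = L/(kA) = 0.00554/(15.4·2.17) = 1.658×10^-4 K/W
  R_conv,out = 1/(hA) = 1/(14.1·2.17) = 0.03268 K/W
R_vermiculite board = ΣR − ΣR_known = 0.5970 − 0.03329 = 0.5637 K/W
L/(kA) = 0.5637 ⇒ k = 0.0713/(0.5637·2.17) = 0.0583 W/m·K

k = 0.0583 W/m·K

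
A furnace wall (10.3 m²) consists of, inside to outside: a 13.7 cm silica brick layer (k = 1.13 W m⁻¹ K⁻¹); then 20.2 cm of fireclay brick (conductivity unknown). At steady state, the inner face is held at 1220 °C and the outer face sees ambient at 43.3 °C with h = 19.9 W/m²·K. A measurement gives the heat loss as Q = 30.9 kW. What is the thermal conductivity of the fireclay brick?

k = 0.915 W/m·K

ΣR = ΔT/Q = |1220 − 43.3|/30900 = 0.03808 K/W
Known resistances:
  R_silica brick = L/(kA) = 0.137/(1.13·10.3) = 0.01177 K/W
  R_conv,out = 1/(hA) = 1/(19.9·10.3) = 0.004879 K/W
R_fireclay brick = ΣR − ΣR_known = 0.03808 − 0.01665 = 0.02143 K/W
L/(kA) = 0.02143 ⇒ k = 0.202/(0.02143·10.3) = 0.915 W/m·K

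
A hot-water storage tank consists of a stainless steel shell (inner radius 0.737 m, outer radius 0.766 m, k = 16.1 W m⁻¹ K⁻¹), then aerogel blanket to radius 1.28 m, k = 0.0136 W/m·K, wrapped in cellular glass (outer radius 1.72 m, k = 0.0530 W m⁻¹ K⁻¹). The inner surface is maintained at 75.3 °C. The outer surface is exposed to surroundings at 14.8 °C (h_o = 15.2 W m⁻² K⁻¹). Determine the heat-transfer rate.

Q = 18.0 W

Treat each layer as a resistance in series:
  R_stainless steel = (1/0.737 − 1/0.766)/(4πk) = 0.05137/(4π·16.1) = 2.539×10^-4 K/W
  R_aerogel blanket = (1/0.766 − 1/1.28)/(4πk) = 0.5242/(4π·0.0136) = 3.067 K/W
  R_cellular glass = (1/1.28 − 1/1.72)/(4πk) = 0.1999/(4π·0.0530) = 0.3001 K/W
  R_conv,out = 1/(4πr²h) = 1/(4π·1.72²·15.2) = 0.001770 K/W
ΣR = 2.539×10^-4 + 3.067 + 0.3001 + 0.001770 = 3.369 K/W
Q = ΔT/ΣR = (75.3 °C − 14.8 °C)/3.369 = 18.0 W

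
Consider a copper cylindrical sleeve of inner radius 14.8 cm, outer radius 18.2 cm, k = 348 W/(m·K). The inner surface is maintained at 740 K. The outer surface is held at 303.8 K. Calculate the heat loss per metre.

Q' = 2πk·ΔT/ln(r₂/r₁) = 2π × 348 × 436.2 / ln(0.182/0.148) = 4.61×10^6 W/m

Q' = 4610 kW/m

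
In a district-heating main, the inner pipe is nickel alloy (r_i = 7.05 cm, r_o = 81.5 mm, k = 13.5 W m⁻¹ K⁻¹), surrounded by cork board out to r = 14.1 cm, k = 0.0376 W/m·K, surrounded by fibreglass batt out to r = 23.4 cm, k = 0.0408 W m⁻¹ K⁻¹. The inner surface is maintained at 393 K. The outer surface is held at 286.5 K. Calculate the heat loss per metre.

Q' = 24.8 W/m

Series thermal resistances, inner to outer:
  R'_nickel alloy = ln(0.0815/0.0705)/(2πk) = 0.1450/(2π·13.5) = 0.001709 m·K/W
  R'_cork board = ln(0.141/0.0815)/(2πk) = 0.5482/(2π·0.0376) = 2.320 m·K/W
  R'_fibreglass batt = ln(0.234/0.141)/(2πk) = 0.5066/(2π·0.0408) = 1.976 m·K/W
ΣR = 0.001709 + 2.320 + 1.976 = 4.298 m·K/W
Q' = ΔT/ΣR = (393 K − 286.5 K)/4.298 = 24.8 W/m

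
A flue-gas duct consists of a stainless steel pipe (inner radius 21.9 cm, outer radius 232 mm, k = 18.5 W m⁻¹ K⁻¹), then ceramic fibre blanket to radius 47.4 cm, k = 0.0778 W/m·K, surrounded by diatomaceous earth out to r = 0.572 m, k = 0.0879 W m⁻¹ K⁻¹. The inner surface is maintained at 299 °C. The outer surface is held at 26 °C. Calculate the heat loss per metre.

Q' = 151 W/m

Treat each layer as a resistance in series:
  R'_stainless steel = ln(0.232/0.219)/(2πk) = 0.05767/(2π·18.5) = 4.961×10^-4 m·K/W
  R'_ceramic fibre blanket = ln(0.474/0.232)/(2πk) = 0.7145/(2π·0.0778) = 1.462 m·K/W
  R'_diatomaceous earth = ln(0.572/0.474)/(2πk) = 0.1879/(2π·0.0879) = 0.3403 m·K/W
ΣR = 4.961×10^-4 + 1.462 + 0.3403 = 1.803 m·K/W
Q' = ΔT/ΣR = (299 °C − 26 °C)/1.803 = 151 W/m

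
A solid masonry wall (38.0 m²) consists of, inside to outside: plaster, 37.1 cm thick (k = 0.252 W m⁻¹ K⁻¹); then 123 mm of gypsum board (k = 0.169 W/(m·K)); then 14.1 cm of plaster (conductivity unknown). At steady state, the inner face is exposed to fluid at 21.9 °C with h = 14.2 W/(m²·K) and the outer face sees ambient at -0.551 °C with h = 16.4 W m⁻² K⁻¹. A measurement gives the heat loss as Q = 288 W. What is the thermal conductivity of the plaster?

k = 0.224 W/m·K

ΣR = ΔT/Q = |21.9 − -0.551|/288 = 0.07795 K/W
Known resistances:
  R_conv,in = 1/(hA) = 1/(14.2·38.0) = 0.001853 K/W
  R_plaster = L/(kA) = 0.371/(0.252·38.0) = 0.03874 K/W
  R_gypsum board = L/(kA) = 0.123/(0.169·38.0) = 0.01915 K/W
  R_conv,out = 1/(hA) = 1/(16.4·38.0) = 0.001605 K/W
R_plaster = ΣR − ΣR_known = 0.07795 − 0.06135 = 0.01660 K/W
L/(kA) = 0.01660 ⇒ k = 0.141/(0.01660·38.0) = 0.224 W/m·K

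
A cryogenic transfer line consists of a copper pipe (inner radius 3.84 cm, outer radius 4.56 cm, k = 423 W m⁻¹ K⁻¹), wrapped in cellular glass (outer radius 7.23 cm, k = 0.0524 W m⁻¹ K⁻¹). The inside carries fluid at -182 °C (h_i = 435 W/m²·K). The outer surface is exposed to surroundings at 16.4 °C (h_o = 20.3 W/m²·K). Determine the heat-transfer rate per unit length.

Q' = 131 W/m

Resistance network (inner→outer):
  R'_conv,in = 1/(2πr h) = 1/(2π·0.0384·435) = 0.009528 m·K/W
  R'_copper = ln(0.0456/0.0384)/(2πk) = 0.1719/(2π·423) = 6.466×10^-5 m·K/W
  R'_cellular glass = ln(0.0723/0.0456)/(2πk) = 0.4609/(2π·0.0524) = 1.400 m·K/W
  R'_conv,out = 1/(2πr h) = 1/(2π·0.0723·20.3) = 0.1084 m·K/W
ΣR = 0.009528 + 6.466×10^-5 + 1.400 + 0.1084 = 1.518 m·K/W
Q' = ΔT/ΣR = (-182 °C − 16.4 °C)/1.518 = -131 W/m
(Negative Q' ⇒ heat flows inward; heat gain = 131 W/m.)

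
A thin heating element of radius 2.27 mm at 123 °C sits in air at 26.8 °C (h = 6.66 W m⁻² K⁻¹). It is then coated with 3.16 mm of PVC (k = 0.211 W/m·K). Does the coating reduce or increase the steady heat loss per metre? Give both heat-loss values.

increases: 9.14 → 19.0 W/m

Critical radius for a cylinder: r_cr = k/h = 0.0317 m = 3.17 cm.
Outer radius after coating: r₂ = 0.00227 + 0.00316 = 0.00543 m.
Since r₁ < r_cr and r₂ ≤ r_cr, the coating moves toward the maximum at r_cr — heat loss rises.
Bare: R = 1/(2πr₁h) = 10.53 m·K/W; Q = 96.2/10.53 = 9.14 W/m.
Coated: R = R_cond + R_conv = 5.059 m·K/W; Q = 96.2/5.059 = 19.0 W/m.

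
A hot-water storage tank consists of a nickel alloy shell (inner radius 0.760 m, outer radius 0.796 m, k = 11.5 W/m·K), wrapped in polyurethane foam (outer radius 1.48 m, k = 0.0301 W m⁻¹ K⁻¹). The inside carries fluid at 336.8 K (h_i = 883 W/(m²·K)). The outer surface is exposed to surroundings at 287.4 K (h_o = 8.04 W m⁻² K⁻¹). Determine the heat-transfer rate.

Q = 32.1 W

Treat each layer as a resistance in series:
  R_conv,in = 1/(4πr²h) = 1/(4π·0.760²·883) = 1.560×10^-4 K/W
  R_nickel alloy = (1/0.760 − 1/0.796)/(4πk) = 0.05951/(4π·11.5) = 4.118×10^-4 K/W
  R_polyurethane foam = (1/0.796 − 1/1.48)/(4πk) = 0.5806/(4π·0.0301) = 1.535 K/W
  R_conv,out = 1/(4πr²h) = 1/(4π·1.48²·8.04) = 0.004519 K/W
ΣR = 1.560×10^-4 + 4.118×10^-4 + 1.535 + 0.004519 = 1.540 K/W
Q = ΔT/ΣR = (336.8 K − 287.4 K)/1.540 = 32.1 W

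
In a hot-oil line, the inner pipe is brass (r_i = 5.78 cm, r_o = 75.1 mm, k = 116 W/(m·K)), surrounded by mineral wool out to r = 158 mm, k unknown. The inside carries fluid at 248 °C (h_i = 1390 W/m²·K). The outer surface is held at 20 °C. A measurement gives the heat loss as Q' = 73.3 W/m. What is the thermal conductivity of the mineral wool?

ΣR = ΔT/Q' = |248 − 20|/73.3 = 3.111 m·K/W
Known resistances:
  R'_conv,in = 1/(2πr h) = 1/(2π·0.0578·1390) = 0.001981 m·K/W
  R'_brass = ln(0.0751/0.0578)/(2πk) = 0.2618/(2π·116) = 3.592×10^-4 m·K/W
R_mineral wool = ΣR − ΣR_known = 3.111 − 0.002340 = 3.109 m·K/W
ln(r₂/r₁)/(2πk) = 3.109 ⇒ k = 0.7438/(2π·3.109) = 0.0381 W/m·K

k = 0.0381 W/m·K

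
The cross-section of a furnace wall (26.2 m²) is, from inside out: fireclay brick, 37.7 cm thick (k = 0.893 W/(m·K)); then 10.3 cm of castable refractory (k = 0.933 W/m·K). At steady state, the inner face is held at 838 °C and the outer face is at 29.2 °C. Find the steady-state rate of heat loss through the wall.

Q = 39.8 kW

Series thermal resistances, inner to outer:
  R_fireclay brick = L/(kA) = 0.377/(0.893·26.2) = 0.01611 K/W
  R_castable refractory = L/(kA) = 0.103/(0.933·26.2) = 0.004214 K/W
ΣR = 0.01611 + 0.004214 = 0.02032 K/W
Q = ΔT/ΣR = (838 °C − 29.2 °C)/0.02032 = 39800 W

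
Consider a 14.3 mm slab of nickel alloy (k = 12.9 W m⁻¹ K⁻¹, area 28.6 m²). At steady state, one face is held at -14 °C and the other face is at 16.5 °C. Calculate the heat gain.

Q = kA·ΔT/L = 12.9 × 28.6 × |-14 °C − 16.5 °C| / 0.0143 = 7.87×10^5 W

Q = 7.87×10^5 W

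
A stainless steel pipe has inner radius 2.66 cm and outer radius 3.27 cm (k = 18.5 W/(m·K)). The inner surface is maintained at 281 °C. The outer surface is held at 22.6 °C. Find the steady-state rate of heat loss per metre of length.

Q' = 145 kW/m

Q' = 2πk·ΔT/ln(r₂/r₁) = 2π × 18.5 × 258.4 / ln(0.0327/0.0266) = 1.45×10^5 W/m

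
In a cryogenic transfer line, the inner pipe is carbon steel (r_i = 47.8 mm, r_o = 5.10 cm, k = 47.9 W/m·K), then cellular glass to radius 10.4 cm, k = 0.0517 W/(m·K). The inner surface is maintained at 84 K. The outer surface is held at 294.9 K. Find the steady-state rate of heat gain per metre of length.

Q' = 96.1 W/m

Treat each layer as a resistance in series:
  R'_carbon steel = ln(0.0510/0.0478)/(2πk) = 0.06480/(2π·47.9) = 2.153×10^-4 m·K/W
  R'_cellular glass = ln(0.104/0.0510)/(2πk) = 0.7126/(2π·0.0517) = 2.194 m·K/W
ΣR = 2.153×10^-4 + 2.194 = 2.194 m·K/W
Q' = ΔT/ΣR = (84 K − 294.9 K)/2.194 = -96.1 W/m
(Negative Q' ⇒ heat flows inward; heat gain = 96.1 W/m.)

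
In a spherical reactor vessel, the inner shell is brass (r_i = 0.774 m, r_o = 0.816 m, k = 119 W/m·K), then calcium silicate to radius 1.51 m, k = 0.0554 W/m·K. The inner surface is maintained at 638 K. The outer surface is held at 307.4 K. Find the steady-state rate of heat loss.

Series thermal resistances, inner to outer:
  R_brass = (1/0.774 − 1/0.816)/(4πk) = 0.06650/(4π·119) = 4.447×10^-5 K/W
  R_calcium silicate = (1/0.816 − 1/1.51)/(4πk) = 0.5632/(4π·0.0554) = 0.8090 K/W
ΣR = 4.447×10^-5 + 0.8090 = 0.8090 K/W
Q = ΔT/ΣR = (638 K − 307.4 K)/0.8090 = 409 W

Q = 409 W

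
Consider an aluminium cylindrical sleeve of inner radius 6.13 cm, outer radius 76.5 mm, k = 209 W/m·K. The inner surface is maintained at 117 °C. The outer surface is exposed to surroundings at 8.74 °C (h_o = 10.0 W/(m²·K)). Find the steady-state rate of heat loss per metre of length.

Treat each layer as a resistance in series:
  R'_aluminium = ln(0.0765/0.0613)/(2πk) = 0.2215/(2π·209) = 1.687×10^-4 m·K/W
  R'_conv,out = 1/(2πr h) = 1/(2π·0.0765·10.0) = 0.2080 m·K/W
ΣR = 1.687×10^-4 + 0.2080 = 0.2082 m·K/W
Q' = ΔT/ΣR = (117 °C − 8.74 °C)/0.2082 = 520 W/m

Q' = 520 W/m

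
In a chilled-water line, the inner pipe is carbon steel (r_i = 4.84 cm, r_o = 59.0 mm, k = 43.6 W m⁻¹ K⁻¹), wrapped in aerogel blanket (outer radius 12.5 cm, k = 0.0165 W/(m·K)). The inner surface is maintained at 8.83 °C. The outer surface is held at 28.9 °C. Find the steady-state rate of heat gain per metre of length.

Q' = 2.77 W/m

Resistance network (inner→outer):
  R'_carbon steel = ln(0.0590/0.0484)/(2πk) = 0.1980/(2π·43.6) = 7.229×10^-4 m·K/W
  R'_aerogel blanket = ln(0.125/0.0590)/(2πk) = 0.7508/(2π·0.0165) = 7.242 m·K/W
ΣR = 7.229×10^-4 + 7.242 = 7.243 m·K/W
Q' = ΔT/ΣR = (8.83 °C − 28.9 °C)/7.243 = -2.77 W/m
(Negative Q' ⇒ heat flows inward; heat gain = 2.77 W/m.)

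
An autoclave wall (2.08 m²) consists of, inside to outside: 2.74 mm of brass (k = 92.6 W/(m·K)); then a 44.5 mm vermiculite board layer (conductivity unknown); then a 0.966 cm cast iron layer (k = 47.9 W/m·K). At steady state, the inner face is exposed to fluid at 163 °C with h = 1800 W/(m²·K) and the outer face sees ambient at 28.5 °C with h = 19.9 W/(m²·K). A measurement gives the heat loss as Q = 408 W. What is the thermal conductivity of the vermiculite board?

ΣR = ΔT/Q = |163 − 28.5|/408 = 0.3297 K/W
Known resistances:
  R_conv,in = 1/(hA) = 1/(1800·2.08) = 2.671×10^-4 K/W
  R_brass = L/(kA) = 0.00274/(92.6·2.08) = 1.423×10^-5 K/W
  R_cast iron = L/(kA) = 0.00966/(47.9·2.08) = 9.696×10^-5 K/W
  R_conv,out = 1/(hA) = 1/(19.9·2.08) = 0.02416 K/W
R_vermiculite board = ΣR − ΣR_known = 0.3297 − 0.02454 = 0.3052 K/W
L/(kA) = 0.3052 ⇒ k = 0.0445/(0.3052·2.08) = 0.0701 W/m·K

k = 0.0701 W/m·K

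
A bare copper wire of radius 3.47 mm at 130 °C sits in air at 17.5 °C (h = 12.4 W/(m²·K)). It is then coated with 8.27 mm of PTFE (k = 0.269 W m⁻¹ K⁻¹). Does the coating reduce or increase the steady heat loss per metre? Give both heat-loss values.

increases: 30.4 → 62.0 W/m

Critical radius for a cylinder: r_cr = k/h = 0.0217 m = 2.17 cm.
Outer radius after coating: r₂ = 0.00347 + 0.00827 = 0.01174 m.
Since r₁ < r_cr and r₂ ≤ r_cr, the coating moves toward the maximum at r_cr — heat loss rises.
Bare: R = 1/(2πr₁h) = 3.699 m·K/W; Q = 112.5/3.699 = 30.4 W/m.
Coated: R = R_cond + R_conv = 1.814 m·K/W; Q = 112.5/1.814 = 62.0 W/m.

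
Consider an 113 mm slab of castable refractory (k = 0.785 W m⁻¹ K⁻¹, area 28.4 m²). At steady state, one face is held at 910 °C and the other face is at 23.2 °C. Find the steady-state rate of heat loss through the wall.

Q = 1.75×10^5 W

Q = kA·ΔT/L = 0.785 × 28.4 × |910 °C − 23.2 °C| / 0.113 = 1.75×10^5 W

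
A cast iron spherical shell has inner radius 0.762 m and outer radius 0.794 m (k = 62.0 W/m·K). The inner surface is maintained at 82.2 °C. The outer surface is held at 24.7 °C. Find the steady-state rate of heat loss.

Q = 8.47×10^5 W

Q = 4πk·ΔT/(1/r₁ − 1/r₂) = 4π × 62.0 × 57.5 / (1/0.762 − 1/0.794) = 8.47×10^5 W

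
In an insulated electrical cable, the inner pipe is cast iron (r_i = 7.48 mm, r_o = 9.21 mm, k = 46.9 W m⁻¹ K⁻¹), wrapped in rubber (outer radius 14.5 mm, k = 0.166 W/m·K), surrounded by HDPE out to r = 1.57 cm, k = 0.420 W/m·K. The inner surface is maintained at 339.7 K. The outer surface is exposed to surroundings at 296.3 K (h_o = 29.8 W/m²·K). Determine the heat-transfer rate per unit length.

Series thermal resistances, inner to outer:
  R'_cast iron = ln(0.00921/0.00748)/(2πk) = 0.2081/(2π·46.9) = 7.060×10^-4 m·K/W
  R'_rubber = ln(0.0145/0.00921)/(2πk) = 0.4539/(2π·0.166) = 0.4351 m·K/W
  R'_HDPE = ln(0.0157/0.0145)/(2πk) = 0.07951/(2π·0.420) = 0.03013 m·K/W
  R'_conv,out = 1/(2πr h) = 1/(2π·0.0157·29.8) = 0.3402 m·K/W
ΣR = 7.060×10^-4 + 0.4351 + 0.03013 + 0.3402 = 0.8061 m·K/W
Q' = ΔT/ΣR = (339.7 K − 296.3 K)/0.8061 = 53.8 W/m

Q' = 53.8 W/m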